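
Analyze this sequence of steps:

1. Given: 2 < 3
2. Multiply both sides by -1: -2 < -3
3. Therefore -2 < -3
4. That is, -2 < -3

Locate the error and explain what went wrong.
Step 2: Multiply both sides by -1: -2 < -3

Step 2 multiplies both sides by -1 but fails to reverse the inequality sign. When multiplying (or dividing) an inequality by a negative number, the direction must be reversed. Since 2 < 3, we should get -2 > -3, i.e., -2 > -3.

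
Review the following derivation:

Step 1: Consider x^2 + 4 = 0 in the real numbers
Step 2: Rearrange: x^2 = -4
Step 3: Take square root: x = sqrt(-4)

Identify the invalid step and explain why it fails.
Step 3: Take square root: x = sqrt(-4)

Step 3 takes the square root of -4, which is negative. In the real number system, the square root of a negative number is undefined. The equation x^2 + 4 = 0 has no real solutions. Square roots of negative numbers only exist in the complex numbers.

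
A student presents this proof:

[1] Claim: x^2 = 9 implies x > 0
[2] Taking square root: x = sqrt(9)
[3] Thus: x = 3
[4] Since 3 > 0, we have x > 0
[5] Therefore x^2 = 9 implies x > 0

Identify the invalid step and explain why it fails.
Step 2: Taking square root: x = sqrt(9)

Step 2 takes the square root and assumes the positive root only. The equation x^2 = 9 actually has two solutions: x = 3 and x = -3. The proof silently assumes x > 0 without justification, then uses this assumption to conclude x > 0, which is circular. The counterexample x = -3 shows the claim is false.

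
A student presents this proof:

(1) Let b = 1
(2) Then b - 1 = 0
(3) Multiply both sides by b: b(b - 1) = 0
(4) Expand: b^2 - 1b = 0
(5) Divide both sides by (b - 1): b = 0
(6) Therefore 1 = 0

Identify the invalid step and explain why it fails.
Step 5: Divide both sides by (b - 1): b = 0

Step 5 divides both sides by (b - 1). However, since b = 1, we have (b - 1) = 0. Division by zero is undefined, making this step invalid.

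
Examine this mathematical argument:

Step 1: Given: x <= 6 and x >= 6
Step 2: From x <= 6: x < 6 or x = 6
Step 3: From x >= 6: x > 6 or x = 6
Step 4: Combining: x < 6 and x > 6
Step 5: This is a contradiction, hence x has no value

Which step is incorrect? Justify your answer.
Step 4: Combining: x < 6 and x > 6

Step 4 incorrectly combines the conditions. From x <= 6 and x >= 6, the intersection is x = 6. The error treats the 'or' cases as 'and' requirements. The correct conclusion is that x = 6 is the unique solution, not that no solution exists.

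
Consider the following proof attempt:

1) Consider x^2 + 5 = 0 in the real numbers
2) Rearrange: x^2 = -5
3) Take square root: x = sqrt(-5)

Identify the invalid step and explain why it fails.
Step 3: Take square root: x = sqrt(-5)

Step 3 takes the square root of -5, which is negative. In the real number system, the square root of a negative number is undefined. The equation x^2 + 5 = 0 has no real solutions. Square roots of negative numbers only exist in the complex numbers.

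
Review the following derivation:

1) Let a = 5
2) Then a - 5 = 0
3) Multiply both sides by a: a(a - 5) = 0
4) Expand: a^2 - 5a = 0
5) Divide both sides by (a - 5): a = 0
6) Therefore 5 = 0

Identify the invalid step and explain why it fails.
Step 5: Divide both sides by (a - 5): a = 0

Step 5 divides both sides by (a - 5). However, since a = 5, we have (a - 5) = 0. Division by zero is undefined, making this step invalid.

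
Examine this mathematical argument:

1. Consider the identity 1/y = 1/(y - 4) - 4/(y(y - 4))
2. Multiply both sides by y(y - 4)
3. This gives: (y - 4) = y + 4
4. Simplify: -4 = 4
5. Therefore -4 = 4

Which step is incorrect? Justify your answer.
Step 3: This gives: (y - 4) = y + 4

Step 3 makes a sign error when clearing denominators. Multiplying -4/(y(y - 4)) by y(y - 4) gives -4, not +4. The correct result is (y - 4) = y - 4, which is trivially true, not (y - 4) = y + 4. (Step 1 is a valid identity: 1/(y - 4) - 4/(y(y - 4)) = (y - 4)/(y(y - 4)) = 1/y.)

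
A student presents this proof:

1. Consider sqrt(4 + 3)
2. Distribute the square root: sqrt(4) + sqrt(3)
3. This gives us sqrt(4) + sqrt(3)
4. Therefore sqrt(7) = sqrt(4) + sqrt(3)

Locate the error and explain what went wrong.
Step 2: Distribute the square root: sqrt(4) + sqrt(3)

Step 2 incorrectly 'distributes' the square root over addition. The square root function does not distribute: sqrt(a + b) ≠ sqrt(a) + sqrt(b). In fact, sqrt(4 + 3) = sqrt(7) ≈ 2.6458, while sqrt(4) + sqrt(3) ≈ 3.7321.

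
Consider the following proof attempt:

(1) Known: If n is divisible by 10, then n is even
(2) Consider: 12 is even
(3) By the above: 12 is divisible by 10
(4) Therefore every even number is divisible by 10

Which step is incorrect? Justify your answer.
Step 3: By the above: 12 is divisible by 10

Step 3 commits the fallacy of affirming the consequent. The known fact 'divisible by 10 → even' does NOT imply 'even → divisible by 10'. That would be the converse, which is false. For example, 12 is even but 12 ÷ 10 = 1.20, which is not an integer.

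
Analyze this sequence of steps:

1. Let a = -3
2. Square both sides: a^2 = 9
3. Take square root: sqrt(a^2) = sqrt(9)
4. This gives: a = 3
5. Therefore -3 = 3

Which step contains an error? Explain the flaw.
Step 4: This gives: a = 3

Step 4 incorrectly states that sqrt(a^2) = a. The correct identity is sqrt(a^2) = |a|. Since a = -3 < 0, we have sqrt(a^2) = |-3| = 3, not a = -3.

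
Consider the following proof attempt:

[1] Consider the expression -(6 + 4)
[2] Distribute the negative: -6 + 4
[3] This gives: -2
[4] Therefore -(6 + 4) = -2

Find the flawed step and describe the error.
Step 2: Distribute the negative: -6 + 4

Step 2 incorrectly distributes the negative sign. The correct distribution is -(6 + 4) = -6 - 4 = -10. The negative must be applied to both terms, not just the first. The error treats -(6 + 4) as -6 + 4, which equals -2 instead of -10.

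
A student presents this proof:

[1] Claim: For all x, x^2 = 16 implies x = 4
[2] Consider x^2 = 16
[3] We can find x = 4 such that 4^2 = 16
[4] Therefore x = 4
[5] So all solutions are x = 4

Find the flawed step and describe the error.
Step 4: Therefore x = 4

Step 4 incorrectly concludes that x = 4 is the only solution. The proof shows that x = 4 is A solution (existence), but does not show it is the ONLY solution (uniqueness). In fact, x = -4 is also a solution since (-4)^2 = 16. Finding one solution doesn't prove there are no others.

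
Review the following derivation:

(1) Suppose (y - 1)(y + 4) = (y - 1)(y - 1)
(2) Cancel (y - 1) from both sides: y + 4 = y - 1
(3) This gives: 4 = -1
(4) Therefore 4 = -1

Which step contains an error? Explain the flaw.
Step 2: Cancel (y - 1) from both sides: y + 4 = y - 1

Step 2 cancels (y - 1) from both sides. This is only valid if (y - 1) ≠ 0, i.e., y ≠ 1. When y = 1, both sides equal zero regardless of the other factors. The correct approach requires considering y = 1 as a separate case.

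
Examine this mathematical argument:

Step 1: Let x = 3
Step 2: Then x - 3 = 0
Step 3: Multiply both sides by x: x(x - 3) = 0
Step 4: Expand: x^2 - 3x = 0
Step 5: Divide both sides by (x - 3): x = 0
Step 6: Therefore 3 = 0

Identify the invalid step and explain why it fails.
Step 5: Divide both sides by (x - 3): x = 0

Step 5 divides both sides by (x - 3). However, since x = 3, we have (x - 3) = 0. Division by zero is undefined, making this step invalid.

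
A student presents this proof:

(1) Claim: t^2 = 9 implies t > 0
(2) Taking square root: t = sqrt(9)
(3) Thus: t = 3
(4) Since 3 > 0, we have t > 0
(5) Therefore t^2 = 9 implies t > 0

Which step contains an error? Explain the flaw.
Step 2: Taking square root: t = sqrt(9)

Step 2 takes the square root and assumes the positive root only. The equation t^2 = 9 actually has two solutions: t = 3 and t = -3. The proof silently assumes t > 0 without justification, then uses this assumption to conclude t > 0, which is circular. The counterexample t = -3 shows the claim is false.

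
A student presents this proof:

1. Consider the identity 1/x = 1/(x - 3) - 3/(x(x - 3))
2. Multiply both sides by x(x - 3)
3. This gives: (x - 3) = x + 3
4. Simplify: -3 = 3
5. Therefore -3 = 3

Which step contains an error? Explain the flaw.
Step 3: This gives: (x - 3) = x + 3

Step 3 makes a sign error when clearing denominators. Multiplying -3/(x(x - 3)) by x(x - 3) gives -3, not +3. The correct result is (x - 3) = x - 3, which is trivially true, not (x - 3) = x + 3. (Step 1 is a valid identity: 1/(x - 3) - 3/(x(x - 3)) = (x - 3)/(x(x - 3)) = 1/x.)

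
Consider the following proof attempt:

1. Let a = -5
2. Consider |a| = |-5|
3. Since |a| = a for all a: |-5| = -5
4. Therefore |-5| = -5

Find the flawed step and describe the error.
Step 3: Since |a| = a for all a: |-5| = -5

Step 3 incorrectly states that |a| = a for all a. The correct definition is |a| = a when a >= 0, and |a| = -a when a < 0. Since -5 < 0, we have |-5| = -(-5) = 5, not -5.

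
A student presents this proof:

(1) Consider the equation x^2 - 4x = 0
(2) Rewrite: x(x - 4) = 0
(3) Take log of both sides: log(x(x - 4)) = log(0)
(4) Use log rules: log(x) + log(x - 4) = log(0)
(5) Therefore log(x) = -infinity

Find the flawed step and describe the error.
Step 3: Take log of both sides: log(x(x - 4)) = log(0)

Step 3 takes the logarithm of both sides, resulting in log(0) on the right side. The logarithm is only defined for positive numbers; log(0) is undefined (approaches negative infinity). This operation is invalid.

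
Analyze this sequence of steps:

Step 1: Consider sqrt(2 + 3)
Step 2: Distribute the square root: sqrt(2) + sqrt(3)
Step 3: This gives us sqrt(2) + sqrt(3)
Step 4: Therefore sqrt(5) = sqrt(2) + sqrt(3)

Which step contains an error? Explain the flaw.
Step 2: Distribute the square root: sqrt(2) + sqrt(3)

Step 2 incorrectly 'distributes' the square root over addition. The square root function does not distribute: sqrt(a + b) ≠ sqrt(a) + sqrt(b). In fact, sqrt(2 + 3) = sqrt(5) ≈ 2.2361, while sqrt(2) + sqrt(3) ≈ 3.1463.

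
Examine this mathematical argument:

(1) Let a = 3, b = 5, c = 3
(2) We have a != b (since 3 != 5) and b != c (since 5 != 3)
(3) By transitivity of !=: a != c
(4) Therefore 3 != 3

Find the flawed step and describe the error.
Step 3: By transitivity of !=: a != c

Step 3 incorrectly applies transitivity to the '!=' relation. Transitivity states: if a R b and b R c, then a R c. However, '!=' is not transitive. Counterexample: 3 != 5 and 5 != 3, but 3 = 3 (both equal 3). Transitivity holds for relations like <, <=, =, but not for !=.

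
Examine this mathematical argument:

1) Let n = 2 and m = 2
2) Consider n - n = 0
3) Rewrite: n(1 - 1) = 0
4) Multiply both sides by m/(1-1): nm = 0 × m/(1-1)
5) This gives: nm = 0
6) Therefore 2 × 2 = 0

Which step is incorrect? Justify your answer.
Step 4: Multiply both sides by m/(1-1): nm = 0 × m/(1-1)

Step 4 multiplies both sides by m/(1-1). However, 1-1 = 0, so this is multiplication by m/0, which is undefined. We cannot multiply by an undefined expression.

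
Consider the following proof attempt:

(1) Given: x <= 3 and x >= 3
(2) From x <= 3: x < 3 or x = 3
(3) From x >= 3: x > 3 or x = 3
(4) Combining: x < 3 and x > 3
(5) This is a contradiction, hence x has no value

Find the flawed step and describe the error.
Step 4: Combining: x < 3 and x > 3

Step 4 incorrectly combines the conditions. From x <= 3 and x >= 3, the intersection is x = 3. The error treats the 'or' cases as 'and' requirements. The correct conclusion is that x = 3 is the unique solution, not that no solution exists.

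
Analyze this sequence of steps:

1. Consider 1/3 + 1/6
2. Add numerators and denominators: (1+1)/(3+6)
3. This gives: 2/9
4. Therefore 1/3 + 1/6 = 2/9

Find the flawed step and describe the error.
Step 2: Add numerators and denominators: (1+1)/(3+6)

Step 2 incorrectly adds fractions by separately adding numerators and denominators. This is wrong. The correct method requires a common denominator: 1/3 + 1/6 = (1×6 + 1×3)/(3×6) = 9/18 = 1/2. The method used gives 2/9, which is different.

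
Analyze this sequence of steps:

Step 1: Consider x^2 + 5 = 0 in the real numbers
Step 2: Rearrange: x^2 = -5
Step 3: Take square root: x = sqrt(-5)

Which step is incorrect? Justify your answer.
Step 3: Take square root: x = sqrt(-5)

Step 3 takes the square root of -5, which is negative. In the real number system, the square root of a negative number is undefined. The equation x^2 + 5 = 0 has no real solutions. Square roots of negative numbers only exist in the complex numbers.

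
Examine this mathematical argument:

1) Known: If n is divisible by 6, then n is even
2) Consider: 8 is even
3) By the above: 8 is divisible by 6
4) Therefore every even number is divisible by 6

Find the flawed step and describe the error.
Step 3: By the above: 8 is divisible by 6

Step 3 commits the fallacy of affirming the consequent. The known fact 'divisible by 6 → even' does NOT imply 'even → divisible by 6'. That would be the converse, which is false. For example, 8 is even but 8 ÷ 6 = 1.33, which is not an integer.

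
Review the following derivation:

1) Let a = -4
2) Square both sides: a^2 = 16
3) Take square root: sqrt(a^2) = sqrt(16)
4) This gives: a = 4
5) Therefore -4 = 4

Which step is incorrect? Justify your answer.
Step 4: This gives: a = 4

Step 4 incorrectly states that sqrt(a^2) = a. The correct identity is sqrt(a^2) = |a|. Since a = -4 < 0, we have sqrt(a^2) = |-4| = 4, not a = -4.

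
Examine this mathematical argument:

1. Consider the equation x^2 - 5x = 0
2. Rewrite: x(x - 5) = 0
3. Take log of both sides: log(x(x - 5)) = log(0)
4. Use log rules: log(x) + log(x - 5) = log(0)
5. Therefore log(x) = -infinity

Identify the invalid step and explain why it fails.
Step 3: Take log of both sides: log(x(x - 5)) = log(0)

Step 3 takes the logarithm of both sides, resulting in log(0) on the right side. The logarithm is only defined for positive numbers; log(0) is undefined (approaches negative infinity). This operation is invalid.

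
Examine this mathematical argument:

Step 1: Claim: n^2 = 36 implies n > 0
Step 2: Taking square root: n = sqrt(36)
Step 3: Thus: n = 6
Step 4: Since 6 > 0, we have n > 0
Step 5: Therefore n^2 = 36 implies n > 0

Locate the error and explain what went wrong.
Step 2: Taking square root: n = sqrt(36)

Step 2 takes the square root and assumes the positive root only. The equation n^2 = 36 actually has two solutions: n = 6 and n = -6. The proof silently assumes n > 0 without justification, then uses this assumption to conclude n > 0, which is circular. The counterexample n = -6 shows the claim is false.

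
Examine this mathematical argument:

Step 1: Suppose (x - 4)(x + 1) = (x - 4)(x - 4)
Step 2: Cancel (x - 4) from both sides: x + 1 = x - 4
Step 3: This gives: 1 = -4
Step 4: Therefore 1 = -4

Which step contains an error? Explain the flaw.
Step 2: Cancel (x - 4) from both sides: x + 1 = x - 4

Step 2 cancels (x - 4) from both sides. This is only valid if (x - 4) ≠ 0, i.e., x ≠ 4. When x = 4, both sides equal zero regardless of the other factors. The correct approach requires considering x = 4 as a separate case.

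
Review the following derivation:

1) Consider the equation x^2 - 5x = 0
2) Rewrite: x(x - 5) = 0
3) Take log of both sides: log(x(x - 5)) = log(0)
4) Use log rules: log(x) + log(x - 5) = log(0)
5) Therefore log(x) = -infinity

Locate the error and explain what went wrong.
Step 3: Take log of both sides: log(x(x - 5)) = log(0)

Step 3 takes the logarithm of both sides, resulting in log(0) on the right side. The logarithm is only defined for positive numbers; log(0) is undefined (approaches negative infinity). This operation is invalid.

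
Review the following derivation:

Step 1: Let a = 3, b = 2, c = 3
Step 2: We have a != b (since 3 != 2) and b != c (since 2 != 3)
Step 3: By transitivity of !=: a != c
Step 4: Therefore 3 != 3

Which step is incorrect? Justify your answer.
Step 3: By transitivity of !=: a != c

Step 3 incorrectly applies transitivity to the '!=' relation. Transitivity states: if a R b and b R c, then a R c. However, '!=' is not transitive. Counterexample: 3 != 2 and 2 != 3, but 3 = 3 (both equal 3). Transitivity holds for relations like <, <=, =, but not for !=.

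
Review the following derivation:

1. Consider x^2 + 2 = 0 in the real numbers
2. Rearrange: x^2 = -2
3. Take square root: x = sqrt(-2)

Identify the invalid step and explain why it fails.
Step 3: Take square root: x = sqrt(-2)

Step 3 takes the square root of -2, which is negative. In the real number system, the square root of a negative number is undefined. The equation x^2 + 2 = 0 has no real solutions. Square roots of negative numbers only exist in the complex numbers.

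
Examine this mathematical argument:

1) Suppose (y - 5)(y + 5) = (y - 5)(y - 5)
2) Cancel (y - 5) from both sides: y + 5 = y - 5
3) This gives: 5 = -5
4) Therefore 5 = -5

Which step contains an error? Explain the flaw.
Step 2: Cancel (y - 5) from both sides: y + 5 = y - 5

Step 2 cancels (y - 5) from both sides. This is only valid if (y - 5) ≠ 0, i.e., y ≠ 5. When y = 5, both sides equal zero regardless of the other factors. The correct approach requires considering y = 5 as a separate case.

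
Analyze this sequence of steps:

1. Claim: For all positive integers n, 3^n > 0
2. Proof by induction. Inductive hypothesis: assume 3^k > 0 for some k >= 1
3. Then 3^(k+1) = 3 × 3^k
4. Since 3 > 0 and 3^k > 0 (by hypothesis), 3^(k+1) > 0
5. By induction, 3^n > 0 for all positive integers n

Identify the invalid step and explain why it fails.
Step 5: By induction, 3^n > 0 for all positive integers n

Step 5 concludes the proof by induction, but no base case was ever established. A valid induction proof requires: (1) a base case proving 3^1 > 0, and (2) an inductive step showing IF 3^k > 0 THEN 3^(k+1) > 0. Steps 2-4 correctly establish the inductive step, but without the base case the conclusion in step 5 does not follow.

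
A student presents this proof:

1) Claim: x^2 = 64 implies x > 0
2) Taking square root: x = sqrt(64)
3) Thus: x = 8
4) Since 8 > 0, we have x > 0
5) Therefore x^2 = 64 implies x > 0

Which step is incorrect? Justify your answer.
Step 2: Taking square root: x = sqrt(64)

Step 2 takes the square root and assumes the positive root only. The equation x^2 = 64 actually has two solutions: x = 8 and x = -8. The proof silently assumes x > 0 without justification, then uses this assumption to conclude x > 0, which is circular. The counterexample x = -8 shows the claim is false.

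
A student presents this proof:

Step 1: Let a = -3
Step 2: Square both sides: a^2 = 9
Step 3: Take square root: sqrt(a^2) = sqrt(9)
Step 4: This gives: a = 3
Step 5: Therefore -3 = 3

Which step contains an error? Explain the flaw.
Step 4: This gives: a = 3

Step 4 incorrectly states that sqrt(a^2) = a. The correct identity is sqrt(a^2) = |a|. Since a = -3 < 0, we have sqrt(a^2) = |-3| = 3, not a = -3.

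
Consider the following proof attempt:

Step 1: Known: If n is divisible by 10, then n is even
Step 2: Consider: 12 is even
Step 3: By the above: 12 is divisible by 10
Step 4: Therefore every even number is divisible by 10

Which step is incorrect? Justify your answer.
Step 3: By the above: 12 is divisible by 10

Step 3 commits the fallacy of affirming the consequent. The known fact 'divisible by 10 → even' does NOT imply 'even → divisible by 10'. That would be the converse, which is false. For example, 12 is even but 12 ÷ 10 = 1.20, which is not an integer.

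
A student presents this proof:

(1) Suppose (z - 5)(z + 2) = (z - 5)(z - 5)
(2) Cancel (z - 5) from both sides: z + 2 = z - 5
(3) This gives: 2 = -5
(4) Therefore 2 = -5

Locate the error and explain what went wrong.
Step 2: Cancel (z - 5) from both sides: z + 2 = z - 5

Step 2 cancels (z - 5) from both sides. This is only valid if (z - 5) ≠ 0, i.e., z ≠ 5. When z = 5, both sides equal zero regardless of the other factors. The correct approach requires considering z = 5 as a separate case.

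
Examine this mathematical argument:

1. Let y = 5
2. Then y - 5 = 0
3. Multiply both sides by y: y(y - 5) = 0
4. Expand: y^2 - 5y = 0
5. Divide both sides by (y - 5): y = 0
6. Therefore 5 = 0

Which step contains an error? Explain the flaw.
Step 5: Divide both sides by (y - 5): y = 0

Step 5 divides both sides by (y - 5). However, since y = 5, we have (y - 5) = 0. Division by zero is undefined, making this step invalid.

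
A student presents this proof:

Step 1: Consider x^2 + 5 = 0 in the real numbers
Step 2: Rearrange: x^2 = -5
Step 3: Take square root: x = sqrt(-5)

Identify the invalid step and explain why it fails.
Step 3: Take square root: x = sqrt(-5)

Step 3 takes the square root of -5, which is negative. In the real number system, the square root of a negative number is undefined. The equation x^2 + 5 = 0 has no real solutions. Square roots of negative numbers only exist in the complex numbers.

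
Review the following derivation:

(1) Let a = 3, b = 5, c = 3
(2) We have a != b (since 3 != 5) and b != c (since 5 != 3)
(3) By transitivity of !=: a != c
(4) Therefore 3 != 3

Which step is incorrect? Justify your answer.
Step 3: By transitivity of !=: a != c

Step 3 incorrectly applies transitivity to the '!=' relation. Transitivity states: if a R b and b R c, then a R c. However, '!=' is not transitive. Counterexample: 3 != 5 and 5 != 3, but 3 = 3 (both equal 3). Transitivity holds for relations like <, <=, =, but not for !=.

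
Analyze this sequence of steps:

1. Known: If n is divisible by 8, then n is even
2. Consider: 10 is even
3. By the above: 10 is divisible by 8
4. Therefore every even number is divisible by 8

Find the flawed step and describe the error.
Step 3: By the above: 10 is divisible by 8

Step 3 commits the fallacy of affirming the consequent. The known fact 'divisible by 8 → even' does NOT imply 'even → divisible by 8'. That would be the converse, which is false. For example, 10 is even but 10 ÷ 8 = 1.25, which is not an integer.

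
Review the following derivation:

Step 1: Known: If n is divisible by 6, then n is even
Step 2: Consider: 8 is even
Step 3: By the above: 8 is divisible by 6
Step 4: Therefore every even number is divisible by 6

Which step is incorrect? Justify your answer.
Step 3: By the above: 8 is divisible by 6

Step 3 commits the fallacy of affirming the consequent. The known fact 'divisible by 6 → even' does NOT imply 'even → divisible by 6'. That would be the converse, which is false. For example, 8 is even but 8 ÷ 6 = 1.33, which is not an integer.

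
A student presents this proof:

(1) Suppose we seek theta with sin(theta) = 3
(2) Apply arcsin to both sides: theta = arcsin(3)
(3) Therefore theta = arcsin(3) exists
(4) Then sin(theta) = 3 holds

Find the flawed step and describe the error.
Step 2: Apply arcsin to both sides: theta = arcsin(3)

Step 2 applies arcsin to 3. However, arcsin(x) is only defined for x in [-1, 1] because sin(theta) can only produce values in that range. Since |3| > 1, arcsin(3) is undefined. There is no angle whose sine equals 3.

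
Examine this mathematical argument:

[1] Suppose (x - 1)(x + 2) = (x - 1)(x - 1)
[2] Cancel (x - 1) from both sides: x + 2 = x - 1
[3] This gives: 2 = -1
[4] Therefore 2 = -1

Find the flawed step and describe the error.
Step 2: Cancel (x - 1) from both sides: x + 2 = x - 1

Step 2 cancels (x - 1) from both sides. This is only valid if (x - 1) ≠ 0, i.e., x ≠ 1. When x = 1, both sides equal zero regardless of the other factors. The correct approach requires considering x = 1 as a separate case.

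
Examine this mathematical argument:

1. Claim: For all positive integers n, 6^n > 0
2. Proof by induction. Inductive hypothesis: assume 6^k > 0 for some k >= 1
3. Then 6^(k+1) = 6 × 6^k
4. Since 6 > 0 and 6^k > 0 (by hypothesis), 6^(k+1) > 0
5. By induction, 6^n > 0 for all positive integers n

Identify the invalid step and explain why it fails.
Step 5: By induction, 6^n > 0 for all positive integers n

Step 5 concludes the proof by induction, but no base case was ever established. A valid induction proof requires: (1) a base case proving 6^1 > 0, and (2) an inductive step showing IF 6^k > 0 THEN 6^(k+1) > 0. Steps 2-4 correctly establish the inductive step, but without the base case the conclusion in step 5 does not follow.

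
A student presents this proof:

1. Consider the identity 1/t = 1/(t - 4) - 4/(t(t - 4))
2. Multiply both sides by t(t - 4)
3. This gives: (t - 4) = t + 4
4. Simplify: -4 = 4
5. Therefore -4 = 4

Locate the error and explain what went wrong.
Step 3: This gives: (t - 4) = t + 4

Step 3 makes a sign error when clearing denominators. Multiplying -4/(t(t - 4)) by t(t - 4) gives -4, not +4. The correct result is (t - 4) = t - 4, which is trivially true, not (t - 4) = t + 4. (Step 1 is a valid identity: 1/(t - 4) - 4/(t(t - 4)) = (t - 4)/(t(t - 4)) = 1/t.)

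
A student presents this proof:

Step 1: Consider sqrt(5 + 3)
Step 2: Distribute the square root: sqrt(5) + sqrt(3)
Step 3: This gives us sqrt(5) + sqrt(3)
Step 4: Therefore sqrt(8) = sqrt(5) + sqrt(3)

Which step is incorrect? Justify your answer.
Step 2: Distribute the square root: sqrt(5) + sqrt(3)

Step 2 incorrectly 'distributes' the square root over addition. The square root function does not distribute: sqrt(a + b) ≠ sqrt(a) + sqrt(b). In fact, sqrt(5 + 3) = sqrt(8) ≈ 2.8284, while sqrt(5) + sqrt(3) ≈ 3.9681.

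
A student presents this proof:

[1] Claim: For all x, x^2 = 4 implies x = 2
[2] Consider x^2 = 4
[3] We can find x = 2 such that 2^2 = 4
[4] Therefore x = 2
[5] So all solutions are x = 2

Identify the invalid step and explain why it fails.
Step 4: Therefore x = 2

Step 4 incorrectly concludes that x = 2 is the only solution. The proof shows that x = 2 is A solution (existence), but does not show it is the ONLY solution (uniqueness). In fact, x = -2 is also a solution since (-2)^2 = 4. Finding one solution doesn't prove there are no others.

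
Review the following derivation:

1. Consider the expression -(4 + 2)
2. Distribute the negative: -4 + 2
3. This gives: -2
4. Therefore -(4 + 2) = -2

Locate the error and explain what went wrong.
Step 2: Distribute the negative: -4 + 2

Step 2 incorrectly distributes the negative sign. The correct distribution is -(4 + 2) = -4 - 2 = -6. The negative must be applied to both terms, not just the first. The error treats -(4 + 2) as -4 + 2, which equals -2 instead of -6.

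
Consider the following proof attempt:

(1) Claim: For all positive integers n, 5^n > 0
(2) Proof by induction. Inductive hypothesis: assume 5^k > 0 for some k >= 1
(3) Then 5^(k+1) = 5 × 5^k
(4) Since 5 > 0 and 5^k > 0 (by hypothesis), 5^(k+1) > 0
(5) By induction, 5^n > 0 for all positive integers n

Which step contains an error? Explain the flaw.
Step 5: By induction, 5^n > 0 for all positive integers n

Step 5 concludes the proof by induction, but no base case was ever established. A valid induction proof requires: (1) a base case proving 5^1 > 0, and (2) an inductive step showing IF 5^k > 0 THEN 5^(k+1) > 0. Steps 2-4 correctly establish the inductive step, but without the base case the conclusion in step 5 does not follow.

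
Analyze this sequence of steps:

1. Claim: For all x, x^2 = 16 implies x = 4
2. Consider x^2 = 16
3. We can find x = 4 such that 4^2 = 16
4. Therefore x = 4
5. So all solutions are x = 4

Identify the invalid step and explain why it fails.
Step 4: Therefore x = 4

Step 4 incorrectly concludes that x = 4 is the only solution. The proof shows that x = 4 is A solution (existence), but does not show it is the ONLY solution (uniqueness). In fact, x = -4 is also a solution since (-4)^2 = 16. Finding one solution doesn't prove there are no others.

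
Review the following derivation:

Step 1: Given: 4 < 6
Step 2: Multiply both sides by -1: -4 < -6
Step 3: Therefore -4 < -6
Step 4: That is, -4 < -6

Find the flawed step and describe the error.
Step 2: Multiply both sides by -1: -4 < -6

Step 2 multiplies both sides by -1 but fails to reverse the inequality sign. When multiplying (or dividing) an inequality by a negative number, the direction must be reversed. Since 4 < 6, we should get -4 > -6, i.e., -4 > -6.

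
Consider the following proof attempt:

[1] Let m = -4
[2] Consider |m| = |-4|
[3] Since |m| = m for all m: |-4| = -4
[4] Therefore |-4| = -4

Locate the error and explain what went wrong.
Step 3: Since |m| = m for all m: |-4| = -4

Step 3 incorrectly states that |m| = m for all m. The correct definition is |m| = m when m >= 0, and |m| = -m when m < 0. Since -4 < 0, we have |-4| = -(-4) = 4, not -4.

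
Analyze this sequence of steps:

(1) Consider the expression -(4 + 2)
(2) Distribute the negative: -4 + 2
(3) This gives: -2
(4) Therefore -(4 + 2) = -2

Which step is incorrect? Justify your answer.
Step 2: Distribute the negative: -4 + 2

Step 2 incorrectly distributes the negative sign. The correct distribution is -(4 + 2) = -4 - 2 = -6. The negative must be applied to both terms, not just the first. The error treats -(4 + 2) as -4 + 2, which equals -2 instead of -6.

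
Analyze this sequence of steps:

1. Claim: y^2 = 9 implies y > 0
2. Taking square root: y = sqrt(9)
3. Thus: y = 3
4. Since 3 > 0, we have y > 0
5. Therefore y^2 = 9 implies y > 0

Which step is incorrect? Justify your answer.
Step 2: Taking square root: y = sqrt(9)

Step 2 takes the square root and assumes the positive root only. The equation y^2 = 9 actually has two solutions: y = 3 and y = -3. The proof silently assumes y > 0 without justification, then uses this assumption to conclude y > 0, which is circular. The counterexample y = -3 shows the claim is false.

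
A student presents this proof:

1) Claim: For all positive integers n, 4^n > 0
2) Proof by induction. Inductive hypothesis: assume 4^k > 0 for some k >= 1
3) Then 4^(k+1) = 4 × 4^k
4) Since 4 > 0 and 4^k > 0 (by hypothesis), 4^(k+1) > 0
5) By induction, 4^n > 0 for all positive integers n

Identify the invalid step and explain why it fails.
Step 5: By induction, 4^n > 0 for all positive integers n

Step 5 concludes the proof by induction, but no base case was ever established. A valid induction proof requires: (1) a base case proving 4^1 > 0, and (2) an inductive step showing IF 4^k > 0 THEN 4^(k+1) > 0. Steps 2-4 correctly establish the inductive step, but without the base case the conclusion in step 5 does not follow.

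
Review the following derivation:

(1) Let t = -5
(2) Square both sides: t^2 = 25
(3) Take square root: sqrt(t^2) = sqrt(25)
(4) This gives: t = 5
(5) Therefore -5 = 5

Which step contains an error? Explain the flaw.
Step 4: This gives: t = 5

Step 4 incorrectly states that sqrt(t^2) = t. The correct identity is sqrt(t^2) = |t|. Since t = -5 < 0, we have sqrt(t^2) = |-5| = 5, not t = -5.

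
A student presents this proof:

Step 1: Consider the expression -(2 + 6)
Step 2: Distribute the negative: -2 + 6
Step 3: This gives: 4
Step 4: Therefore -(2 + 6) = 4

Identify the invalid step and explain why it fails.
Step 2: Distribute the negative: -2 + 6

Step 2 incorrectly distributes the negative sign. The correct distribution is -(2 + 6) = -2 - 6 = -8. The negative must be applied to both terms, not just the first. The error treats -(2 + 6) as -2 + 6, which equals 4 instead of -8.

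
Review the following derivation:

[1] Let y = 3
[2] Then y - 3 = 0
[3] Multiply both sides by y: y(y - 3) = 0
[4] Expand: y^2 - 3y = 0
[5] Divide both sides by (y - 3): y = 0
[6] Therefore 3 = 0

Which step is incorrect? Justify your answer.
Step 5: Divide both sides by (y - 3): y = 0

Step 5 divides both sides by (y - 3). However, since y = 3, we have (y - 3) = 0. Division by zero is undefined, making this step invalid.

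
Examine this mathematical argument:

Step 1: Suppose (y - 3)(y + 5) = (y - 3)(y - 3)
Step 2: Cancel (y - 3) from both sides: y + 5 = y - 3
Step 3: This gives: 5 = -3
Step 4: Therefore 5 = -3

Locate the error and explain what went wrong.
Step 2: Cancel (y - 3) from both sides: y + 5 = y - 3

Step 2 cancels (y - 3) from both sides. This is only valid if (y - 3) ≠ 0, i.e., y ≠ 3. When y = 3, both sides equal zero regardless of the other factors. The correct approach requires considering y = 3 as a separate case.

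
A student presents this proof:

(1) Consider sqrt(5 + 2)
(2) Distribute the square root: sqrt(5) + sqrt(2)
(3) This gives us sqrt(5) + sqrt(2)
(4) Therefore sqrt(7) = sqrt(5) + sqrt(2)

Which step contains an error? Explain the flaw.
Step 2: Distribute the square root: sqrt(5) + sqrt(2)

Step 2 incorrectly 'distributes' the square root over addition. The square root function does not distribute: sqrt(a + b) ≠ sqrt(a) + sqrt(b). In fact, sqrt(5 + 2) = sqrt(7) ≈ 2.6458, while sqrt(5) + sqrt(2) ≈ 3.6503.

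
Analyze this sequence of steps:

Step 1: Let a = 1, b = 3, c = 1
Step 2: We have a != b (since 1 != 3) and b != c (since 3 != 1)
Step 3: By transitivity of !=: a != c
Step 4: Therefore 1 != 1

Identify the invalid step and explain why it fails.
Step 3: By transitivity of !=: a != c

Step 3 incorrectly applies transitivity to the '!=' relation. Transitivity states: if a R b and b R c, then a R c. However, '!=' is not transitive. Counterexample: 1 != 3 and 3 != 1, but 1 = 1 (both equal 1). Transitivity holds for relations like <, <=, =, but not for !=.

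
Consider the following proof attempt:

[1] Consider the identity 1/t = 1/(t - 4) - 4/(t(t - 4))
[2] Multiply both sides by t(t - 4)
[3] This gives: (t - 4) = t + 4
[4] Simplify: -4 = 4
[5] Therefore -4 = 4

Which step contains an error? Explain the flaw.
Step 3: This gives: (t - 4) = t + 4

Step 3 makes a sign error when clearing denominators. Multiplying -4/(t(t - 4)) by t(t - 4) gives -4, not +4. The correct result is (t - 4) = t - 4, which is trivially true, not (t - 4) = t + 4. (Step 1 is a valid identity: 1/(t - 4) - 4/(t(t - 4)) = (t - 4)/(t(t - 4)) = 1/t.)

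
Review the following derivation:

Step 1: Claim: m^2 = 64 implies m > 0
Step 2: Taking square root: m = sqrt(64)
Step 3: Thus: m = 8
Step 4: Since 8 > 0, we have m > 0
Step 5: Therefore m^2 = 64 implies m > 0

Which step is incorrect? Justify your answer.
Step 2: Taking square root: m = sqrt(64)

Step 2 takes the square root and assumes the positive root only. The equation m^2 = 64 actually has two solutions: m = 8 and m = -8. The proof silently assumes m > 0 without justification, then uses this assumption to conclude m > 0, which is circular. The counterexample m = -8 shows the claim is false.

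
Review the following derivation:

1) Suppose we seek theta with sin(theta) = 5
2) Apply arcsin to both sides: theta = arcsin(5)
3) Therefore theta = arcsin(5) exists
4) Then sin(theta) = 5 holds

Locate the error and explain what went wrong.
Step 2: Apply arcsin to both sides: theta = arcsin(5)

Step 2 applies arcsin to 5. However, arcsin(x) is only defined for x in [-1, 1] because sin(theta) can only produce values in that range. Since |5| > 1, arcsin(5) is undefined. There is no angle whose sine equals 5.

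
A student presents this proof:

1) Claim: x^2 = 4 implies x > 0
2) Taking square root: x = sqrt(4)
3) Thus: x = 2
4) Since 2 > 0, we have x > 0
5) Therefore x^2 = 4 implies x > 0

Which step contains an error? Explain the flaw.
Step 2: Taking square root: x = sqrt(4)

Step 2 takes the square root and assumes the positive root only. The equation x^2 = 4 actually has two solutions: x = 2 and x = -2. The proof silently assumes x > 0 without justification, then uses this assumption to conclude x > 0, which is circular. The counterexample x = -2 shows the claim is false.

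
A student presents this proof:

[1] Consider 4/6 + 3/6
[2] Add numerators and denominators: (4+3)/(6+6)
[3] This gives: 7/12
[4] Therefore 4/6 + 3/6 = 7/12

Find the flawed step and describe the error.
Step 2: Add numerators and denominators: (4+3)/(6+6)

Step 2 incorrectly adds fractions by separately adding numerators and denominators. This is wrong. The correct method requires a common denominator: 4/6 + 3/6 = (4×6 + 3×6)/(6×6) = 42/36 = 7/6. The method used gives 7/12, which is different.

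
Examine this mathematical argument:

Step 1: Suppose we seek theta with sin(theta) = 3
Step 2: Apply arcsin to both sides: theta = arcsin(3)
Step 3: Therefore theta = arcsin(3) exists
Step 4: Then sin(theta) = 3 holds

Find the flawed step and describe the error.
Step 2: Apply arcsin to both sides: theta = arcsin(3)

Step 2 applies arcsin to 3. However, arcsin(x) is only defined for x in [-1, 1] because sin(theta) can only produce values in that range. Since |3| > 1, arcsin(3) is undefined. There is no angle whose sine equals 3.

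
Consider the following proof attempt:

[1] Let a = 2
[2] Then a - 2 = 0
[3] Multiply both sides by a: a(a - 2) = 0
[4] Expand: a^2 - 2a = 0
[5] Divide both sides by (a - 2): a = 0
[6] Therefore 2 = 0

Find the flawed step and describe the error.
Step 5: Divide both sides by (a - 2): a = 0

Step 5 divides both sides by (a - 2). However, since a = 2, we have (a - 2) = 0. Division by zero is undefined, making this step invalid.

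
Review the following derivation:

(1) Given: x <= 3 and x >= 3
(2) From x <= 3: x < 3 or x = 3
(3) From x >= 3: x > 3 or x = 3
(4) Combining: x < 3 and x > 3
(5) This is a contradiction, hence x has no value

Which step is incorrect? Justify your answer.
Step 4: Combining: x < 3 and x > 3

Step 4 incorrectly combines the conditions. From x <= 3 and x >= 3, the intersection is x = 3. The error treats the 'or' cases as 'and' requirements. The correct conclusion is that x = 3 is the unique solution, not that no solution exists.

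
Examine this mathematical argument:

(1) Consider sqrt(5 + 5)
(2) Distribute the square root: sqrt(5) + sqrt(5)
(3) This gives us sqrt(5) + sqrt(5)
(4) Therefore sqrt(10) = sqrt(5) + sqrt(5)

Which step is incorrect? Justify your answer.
Step 2: Distribute the square root: sqrt(5) + sqrt(5)

Step 2 incorrectly 'distributes' the square root over addition. The square root function does not distribute: sqrt(a + b) ≠ sqrt(a) + sqrt(b). In fact, sqrt(5 + 5) = sqrt(10) ≈ 3.1623, while sqrt(5) + sqrt(5) ≈ 4.4721.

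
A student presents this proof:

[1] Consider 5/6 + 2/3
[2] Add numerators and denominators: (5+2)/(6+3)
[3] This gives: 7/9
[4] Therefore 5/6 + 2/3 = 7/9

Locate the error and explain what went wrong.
Step 2: Add numerators and denominators: (5+2)/(6+3)

Step 2 incorrectly adds fractions by separately adding numerators and denominators. This is wrong. The correct method requires a common denominator: 5/6 + 2/3 = (5×3 + 2×6)/(6×3) = 27/18 = 3/2. The method used gives 7/9, which is different.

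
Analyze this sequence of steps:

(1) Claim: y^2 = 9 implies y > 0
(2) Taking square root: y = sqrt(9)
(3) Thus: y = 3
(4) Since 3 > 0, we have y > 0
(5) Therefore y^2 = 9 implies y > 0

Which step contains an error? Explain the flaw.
Step 2: Taking square root: y = sqrt(9)

Step 2 takes the square root and assumes the positive root only. The equation y^2 = 9 actually has two solutions: y = 3 and y = -3. The proof silently assumes y > 0 without justification, then uses this assumption to conclude y > 0, which is circular. The counterexample y = -3 shows the claim is false.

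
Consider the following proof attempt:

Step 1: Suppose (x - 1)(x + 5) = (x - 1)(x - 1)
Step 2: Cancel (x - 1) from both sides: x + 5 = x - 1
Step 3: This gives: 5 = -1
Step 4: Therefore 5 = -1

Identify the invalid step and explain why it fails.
Step 2: Cancel (x - 1) from both sides: x + 5 = x - 1

Step 2 cancels (x - 1) from both sides. This is only valid if (x - 1) ≠ 0, i.e., x ≠ 1. When x = 1, both sides equal zero regardless of the other factors. The correct approach requires considering x = 1 as a separate case.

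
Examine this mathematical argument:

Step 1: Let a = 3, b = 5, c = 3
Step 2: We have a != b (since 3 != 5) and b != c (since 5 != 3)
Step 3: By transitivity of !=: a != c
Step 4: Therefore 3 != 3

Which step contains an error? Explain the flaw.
Step 3: By transitivity of !=: a != c

Step 3 incorrectly applies transitivity to the '!=' relation. Transitivity states: if a R b and b R c, then a R c. However, '!=' is not transitive. Counterexample: 3 != 5 and 5 != 3, but 3 = 3 (both equal 3). Transitivity holds for relations like <, <=, =, but not for !=.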